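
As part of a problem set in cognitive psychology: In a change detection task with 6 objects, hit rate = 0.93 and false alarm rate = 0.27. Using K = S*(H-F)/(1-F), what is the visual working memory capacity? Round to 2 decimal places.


K = S * (H - F) / (1 - F)
H - F = 0.66
1 - F = 0.73
K = 6 * 0.66 / 0.73
= 5.42


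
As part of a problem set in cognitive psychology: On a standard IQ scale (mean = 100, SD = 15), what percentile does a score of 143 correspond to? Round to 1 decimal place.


z = (IQ - mean) / SD
z = (143 - 100) / 15 = 2.8667
Percentile = Phi(2.8667) * 100
Phi(2.8667) = 0.997926
= 99.8


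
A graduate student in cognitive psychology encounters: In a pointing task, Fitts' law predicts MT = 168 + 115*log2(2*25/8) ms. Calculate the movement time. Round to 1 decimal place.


MT = 168 + 115 * log2(2*25/8)
2D/W = 6.25
log2(6.25) = 2.6439
MT = 168 + 115 * 2.6439
= 472.0 ms


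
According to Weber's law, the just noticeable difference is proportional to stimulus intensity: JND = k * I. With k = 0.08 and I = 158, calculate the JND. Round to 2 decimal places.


JND = k * I
JND = 0.08 * 158
= 12.64


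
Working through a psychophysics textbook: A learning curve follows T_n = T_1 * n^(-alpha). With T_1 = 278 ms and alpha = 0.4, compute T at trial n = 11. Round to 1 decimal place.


T_n = 278 * 11^(-0.4)
11^(-0.4) = 0.383215
T_n = 278 * 0.383215
= 106.5 ms


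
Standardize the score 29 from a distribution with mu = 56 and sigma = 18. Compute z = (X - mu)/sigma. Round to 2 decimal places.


z = (X - mu) / sigma
= (29 - 56) / 18
= -27 / 18
= -1.50


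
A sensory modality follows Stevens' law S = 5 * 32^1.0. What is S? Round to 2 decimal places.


S = 5 * 32^1.0
32^1.0 = 32.0
S = 5 * 32.0
= 160.00


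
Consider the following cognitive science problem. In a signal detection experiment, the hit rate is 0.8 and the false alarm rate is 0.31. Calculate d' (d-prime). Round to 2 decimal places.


d' = z(HR) - z(FAR)
z(0.8) = 0.8416
z(0.31) = -0.4959
d' = 0.8416 - -0.4959
= 1.34


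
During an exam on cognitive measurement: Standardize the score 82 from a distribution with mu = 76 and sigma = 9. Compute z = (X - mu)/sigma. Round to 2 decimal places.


z = (X - mu) / sigma
= (82 - 76) / 9
= 6 / 9
= 0.67


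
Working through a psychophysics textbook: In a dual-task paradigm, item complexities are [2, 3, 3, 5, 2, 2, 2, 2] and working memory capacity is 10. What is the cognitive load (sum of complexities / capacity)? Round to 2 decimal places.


Total complexity = 2 + 3 + 3 + 5 + 2 + 2 + 2 + 2 = 21
Load = total / capacity = 21 / 10
= 2.10


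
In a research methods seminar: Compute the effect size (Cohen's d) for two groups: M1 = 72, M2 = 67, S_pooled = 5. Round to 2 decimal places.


Cohen's d = (M1 - M2) / S_pooled
= (72 - 67) / 5
= 5 / 5
= 1.00


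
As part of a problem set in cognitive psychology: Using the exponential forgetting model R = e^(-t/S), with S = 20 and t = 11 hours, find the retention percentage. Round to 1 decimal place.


R = e^(-t/S)
-t/S = -11/20 = -0.55
R = e^(-0.55) = 0.57695
Percentage = 0.57695 * 100
= 57.7


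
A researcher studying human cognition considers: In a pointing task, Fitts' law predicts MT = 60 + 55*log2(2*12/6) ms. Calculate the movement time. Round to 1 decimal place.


MT = 60 + 55 * log2(2*12/6)
2D/W = 4.0
log2(4.0) = 2.0
MT = 60 + 55 * 2.0
= 170.0 ms


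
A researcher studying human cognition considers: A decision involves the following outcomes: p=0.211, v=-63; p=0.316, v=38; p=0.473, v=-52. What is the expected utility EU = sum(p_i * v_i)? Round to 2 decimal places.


EU = sum(p_i * v_i)
0.211 * -63 = -13.293
0.316 * 38 = 12.008
0.473 * -52 = -24.596
EU = -13.293 + 12.008 + -24.596
= -25.88


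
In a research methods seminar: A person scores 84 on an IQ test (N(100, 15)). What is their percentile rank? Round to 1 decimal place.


z = (IQ - mean) / SD
z = (84 - 100) / 15 = -1.0667
Percentile = Phi(-1.0667) * 100
Phi(-1.0667) = 0.143054
= 14.3


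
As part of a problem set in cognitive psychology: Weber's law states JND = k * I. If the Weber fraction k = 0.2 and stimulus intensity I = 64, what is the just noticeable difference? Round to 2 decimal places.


JND = k * I
JND = 0.2 * 64
= 12.80


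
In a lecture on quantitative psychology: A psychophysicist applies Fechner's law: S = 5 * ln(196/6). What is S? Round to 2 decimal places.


S = 5 * ln(196/6)
I/I0 = 32.666667
ln(32.666667) = 3.4864
S = 5 * 3.4864
= 17.43


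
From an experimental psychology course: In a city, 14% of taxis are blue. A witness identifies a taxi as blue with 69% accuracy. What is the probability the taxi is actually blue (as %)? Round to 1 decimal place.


P(blue | says blue) = P(says blue | blue)*P(blue) / [P(says blue | blue)*P(blue) + P(says blue | not blue)*P(not blue)]
Numerator = 0.69 * 0.14 = 0.0966
False identification = 0.31 * 0.86 = 0.2666
P = 0.0966 / (0.0966 + 0.2666)
= 0.0966 / 0.3632
As percentage = 26.6


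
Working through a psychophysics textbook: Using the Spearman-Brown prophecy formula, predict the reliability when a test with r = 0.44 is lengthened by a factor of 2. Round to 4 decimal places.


r_new = n*r / (1 + (n-1)*r)
Numerator = 2 * 0.44 = 0.88
Denominator = 1 + 1 * 0.44 = 1.44
r_new = 0.88 / 1.44
= 0.6111


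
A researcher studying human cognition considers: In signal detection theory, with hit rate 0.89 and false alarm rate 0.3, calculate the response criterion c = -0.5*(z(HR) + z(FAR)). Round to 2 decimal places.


c = -0.5 * (z(HR) + z(FAR))
z(0.89) = 1.2265
z(0.3) = -0.5244
c = -0.5 * (1.2265 + -0.5244)
= -0.5 * 0.7021
= -0.35


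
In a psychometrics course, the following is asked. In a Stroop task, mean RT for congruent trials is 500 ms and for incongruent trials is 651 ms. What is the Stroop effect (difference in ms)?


Stroop effect = RT(incongruent) - RT(congruent)
= 651 - 500
= 151 ms


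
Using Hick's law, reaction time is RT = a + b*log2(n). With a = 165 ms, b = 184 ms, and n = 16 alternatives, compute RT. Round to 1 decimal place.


RT = 165 + 184 * log2(16)
log2(16) = 4.0
RT = 165 + 184 * 4.0
= 165 + 736.0
= 901.0 ms


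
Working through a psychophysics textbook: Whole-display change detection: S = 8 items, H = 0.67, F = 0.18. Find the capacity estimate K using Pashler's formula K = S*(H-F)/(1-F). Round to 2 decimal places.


K = S * (H - F) / (1 - F)
H - F = 0.49
1 - F = 0.82
K = 8 * 0.49 / 0.82
= 4.78


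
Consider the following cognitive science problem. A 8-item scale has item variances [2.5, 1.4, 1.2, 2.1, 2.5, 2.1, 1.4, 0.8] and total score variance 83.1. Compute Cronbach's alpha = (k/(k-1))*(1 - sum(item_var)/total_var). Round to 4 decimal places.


alpha = (k/(k-1)) * (1 - sum(s_i^2)/s_total^2)
sum(item variances) = 14.0
k/(k-1) = 8/7 = 1.142857
1 - 14.0/83.1 = 1 - 0.168472 = 0.831528
alpha = 1.142857 * 0.831528
= 0.9503


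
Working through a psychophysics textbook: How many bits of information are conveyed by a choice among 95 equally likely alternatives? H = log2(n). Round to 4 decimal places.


H = log2(n)
H = log2(95)
= 6.5699


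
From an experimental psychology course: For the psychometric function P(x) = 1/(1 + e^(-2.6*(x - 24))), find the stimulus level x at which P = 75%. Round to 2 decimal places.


At P = 0.75: 0.75 = 1/(1 + e^(-k*(x-x0)))
Solving: e^(-k*(x-x0)) = 1/3
x = x0 + ln(3)/k
ln(3) = 1.0986
x = 24 + 1.0986/2.6
= 24 + 0.4225
= 24.42


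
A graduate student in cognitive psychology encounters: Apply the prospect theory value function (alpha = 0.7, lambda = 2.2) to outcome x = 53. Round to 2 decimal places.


Since x = 53 >= 0, use v(x) = x^0.7
53^0.7 = 16.1062
v(53) = 16.11


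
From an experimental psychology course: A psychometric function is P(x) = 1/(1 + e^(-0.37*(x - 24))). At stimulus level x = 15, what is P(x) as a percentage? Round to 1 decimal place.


P(x) = 1/(1 + e^(-0.37*(15 - 24)))
Exponent = -0.37 * -9 = 3.33
e^(3.33) = 27.938342
P = 1/(1 + 27.938342) = 0.034556
Percentage = 3.5


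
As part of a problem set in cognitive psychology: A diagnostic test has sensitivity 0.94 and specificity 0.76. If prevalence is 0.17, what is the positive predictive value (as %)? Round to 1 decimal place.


PPV = (sens * prev) / (sens * prev + (1-spec) * (1-prev))
Numerator = 0.94 * 0.17 = 0.1598
P(positive and no disease) = (1 - spec) * (1 - prev) = (1 - 0.76) * (1 - 0.17) = 0.1992
Denominator = 0.1598 + 0.1992 = 0.359
PPV = 0.1598 / 0.359 = 0.445125
As percentage = 44.5


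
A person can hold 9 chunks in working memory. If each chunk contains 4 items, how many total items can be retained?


Total items = chunks * items_per_chunk
= 9 * 4
= 36


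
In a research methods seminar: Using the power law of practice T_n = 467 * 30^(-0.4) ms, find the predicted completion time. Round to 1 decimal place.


T_n = 467 * 30^(-0.4)
30^(-0.4) = 0.256538
T_n = 467 * 0.256538
= 119.8 ms


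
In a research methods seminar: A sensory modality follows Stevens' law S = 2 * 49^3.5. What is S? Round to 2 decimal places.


S = 2 * 49^3.5
49^3.5 = 823543.0
S = 2 * 823543.0
= 1647086.00


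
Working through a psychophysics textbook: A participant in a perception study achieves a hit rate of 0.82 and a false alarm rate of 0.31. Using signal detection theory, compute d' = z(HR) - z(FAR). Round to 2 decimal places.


d' = z(HR) - z(FAR)
z(0.82) = 0.9154
z(0.31) = -0.4959
d' = 0.9154 - -0.4959
= 1.41


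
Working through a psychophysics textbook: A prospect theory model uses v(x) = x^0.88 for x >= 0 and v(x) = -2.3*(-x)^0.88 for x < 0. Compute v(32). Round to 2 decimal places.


Since x = 32 >= 0, use v(x) = x^0.88
32^0.88 = 21.1121
v(32) = 21.11


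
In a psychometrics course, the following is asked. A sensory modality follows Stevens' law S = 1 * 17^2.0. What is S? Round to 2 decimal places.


S = 1 * 17^2.0
17^2.0 = 289.0
S = 1 * 289.0
= 289.00


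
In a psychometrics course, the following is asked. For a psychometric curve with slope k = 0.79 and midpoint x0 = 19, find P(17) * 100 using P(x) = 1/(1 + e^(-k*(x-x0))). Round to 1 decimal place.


P(x) = 1/(1 + e^(-0.79*(17 - 19)))
Exponent = -0.79 * -2 = 1.58
e^(1.58) = 4.854956
P = 1/(1 + 4.854956) = 0.170795
Percentage = 17.1


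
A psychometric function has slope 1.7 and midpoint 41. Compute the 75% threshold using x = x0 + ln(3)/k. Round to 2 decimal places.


At P = 0.75: 0.75 = 1/(1 + e^(-k*(x-x0)))
Solving: e^(-k*(x-x0)) = 1/3
x = x0 + ln(3)/k
ln(3) = 1.0986
x = 41 + 1.0986/1.7
= 41 + 0.6462
= 41.65


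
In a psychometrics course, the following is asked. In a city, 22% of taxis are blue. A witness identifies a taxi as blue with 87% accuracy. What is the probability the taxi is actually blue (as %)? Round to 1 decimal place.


P(blue | says blue) = P(says blue | blue)*P(blue) / [P(says blue | blue)*P(blue) + P(says blue | not blue)*P(not blue)]
Numerator = 0.87 * 0.22 = 0.1914
False identification = 0.13 * 0.78 = 0.1014
P = 0.1914 / (0.1914 + 0.1014)
= 0.1914 / 0.2928
As percentage = 65.4


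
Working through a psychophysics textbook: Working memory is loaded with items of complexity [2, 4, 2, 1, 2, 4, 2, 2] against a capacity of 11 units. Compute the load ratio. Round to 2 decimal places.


Total complexity = 2 + 4 + 2 + 1 + 2 + 4 + 2 + 2 = 19
Load = total / capacity = 19 / 11
= 1.73


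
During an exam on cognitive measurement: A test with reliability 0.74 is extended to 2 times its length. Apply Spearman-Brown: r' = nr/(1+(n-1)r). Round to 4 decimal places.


r_new = n*r / (1 + (n-1)*r)
Numerator = 2 * 0.74 = 1.48
Denominator = 1 + 1 * 0.74 = 1.74
r_new = 1.48 / 1.74
= 0.8506


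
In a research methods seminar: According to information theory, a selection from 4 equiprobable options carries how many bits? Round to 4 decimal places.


H = log2(n)
H = log2(4)
= 2.0000


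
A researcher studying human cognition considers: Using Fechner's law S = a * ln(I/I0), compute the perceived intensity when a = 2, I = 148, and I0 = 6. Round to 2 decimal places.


S = 2 * ln(148/6)
I/I0 = 24.666667
ln(24.666667) = 3.2055
S = 2 * 3.2055
= 6.41


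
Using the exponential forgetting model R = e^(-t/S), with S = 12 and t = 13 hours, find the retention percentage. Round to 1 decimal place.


R = e^(-t/S)
-t/S = -13/12 = -1.083333
R = e^(-1.083333) = 0.338466
Percentage = 0.338466 * 100
= 33.8


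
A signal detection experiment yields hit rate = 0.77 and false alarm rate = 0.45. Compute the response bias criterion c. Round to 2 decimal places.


c = -0.5 * (z(HR) + z(FAR))
z(0.77) = 0.7388
z(0.45) = -0.1257
c = -0.5 * (0.7388 + -0.1257)
= -0.5 * 0.6131
= -0.31


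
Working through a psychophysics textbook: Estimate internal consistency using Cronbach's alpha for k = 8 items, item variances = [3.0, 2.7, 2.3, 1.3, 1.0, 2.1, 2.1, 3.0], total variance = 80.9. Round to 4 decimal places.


alpha = (k/(k-1)) * (1 - sum(s_i^2)/s_total^2)
sum(item variances) = 17.5
k/(k-1) = 8/7 = 1.142857
1 - 17.5/80.9 = 1 - 0.216316 = 0.783684
alpha = 1.142857 * 0.783684
= 0.8956


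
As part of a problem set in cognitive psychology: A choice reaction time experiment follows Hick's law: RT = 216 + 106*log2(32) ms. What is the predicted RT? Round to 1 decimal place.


RT = 216 + 106 * log2(32)
log2(32) = 5.0
RT = 216 + 106 * 5.0
= 216 + 530.0
= 746.0 ms


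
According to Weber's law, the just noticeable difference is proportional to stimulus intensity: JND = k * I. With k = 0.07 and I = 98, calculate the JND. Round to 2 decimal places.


JND = k * I
JND = 0.07 * 98
= 6.86


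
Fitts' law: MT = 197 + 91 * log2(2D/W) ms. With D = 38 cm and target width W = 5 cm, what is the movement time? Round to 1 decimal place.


MT = 197 + 91 * log2(2*38/5)
2D/W = 15.2
log2(15.2) = 3.926
MT = 197 + 91 * 3.926
= 554.3 ms


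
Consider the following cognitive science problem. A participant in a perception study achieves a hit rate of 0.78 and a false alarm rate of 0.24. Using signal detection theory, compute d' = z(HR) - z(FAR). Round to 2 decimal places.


d' = z(HR) - z(FAR)
z(0.78) = 0.7722
z(0.24) = -0.7063
d' = 0.7722 - -0.7063
= 1.48


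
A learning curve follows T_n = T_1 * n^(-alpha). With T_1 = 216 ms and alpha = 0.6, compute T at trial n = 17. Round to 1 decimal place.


T_n = 216 * 17^(-0.6)
17^(-0.6) = 0.182697
T_n = 216 * 0.182697
= 39.5 ms


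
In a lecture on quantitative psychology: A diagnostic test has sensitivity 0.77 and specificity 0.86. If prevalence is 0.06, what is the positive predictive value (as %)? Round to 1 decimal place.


PPV = (sens * prev) / (sens * prev + (1-spec) * (1-prev))
Numerator = 0.77 * 0.06 = 0.0462
P(positive and no disease) = (1 - spec) * (1 - prev) = (1 - 0.86) * (1 - 0.06) = 0.1316
Denominator = 0.0462 + 0.1316 = 0.1778
PPV = 0.0462 / 0.1778 = 0.259843
As percentage = 26.0


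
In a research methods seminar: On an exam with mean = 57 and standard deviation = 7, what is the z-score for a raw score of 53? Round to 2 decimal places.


z = (X - mu) / sigma
= (53 - 57) / 7
= -4 / 7
= -0.57


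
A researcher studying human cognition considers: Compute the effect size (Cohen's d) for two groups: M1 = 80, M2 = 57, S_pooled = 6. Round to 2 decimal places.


Cohen's d = (M1 - M2) / S_pooled
= (80 - 57) / 6
= 23 / 6
= 3.83


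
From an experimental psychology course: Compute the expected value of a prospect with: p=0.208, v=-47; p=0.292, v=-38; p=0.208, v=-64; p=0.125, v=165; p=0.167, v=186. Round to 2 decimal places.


EU = sum(p_i * v_i)
0.208 * -47 = -9.776
0.292 * -38 = -11.096
0.208 * -64 = -13.312
0.125 * 165 = 20.625
0.167 * 186 = 31.062
EU = -9.776 + -11.096 + -13.312 + 20.625 + 31.062
= 17.50


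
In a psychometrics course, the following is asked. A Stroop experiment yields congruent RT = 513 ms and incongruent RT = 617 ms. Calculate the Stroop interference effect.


Stroop effect = RT(incongruent) - RT(congruent)
= 617 - 513
= 104 ms


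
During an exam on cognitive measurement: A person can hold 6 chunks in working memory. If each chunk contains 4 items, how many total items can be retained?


Total items = chunks * items_per_chunk
= 6 * 4
= 24


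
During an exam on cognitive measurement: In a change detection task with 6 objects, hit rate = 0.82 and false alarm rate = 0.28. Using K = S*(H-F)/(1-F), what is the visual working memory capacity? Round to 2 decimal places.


K = S * (H - F) / (1 - F)
H - F = 0.54
1 - F = 0.72
K = 6 * 0.54 / 0.72
= 4.50


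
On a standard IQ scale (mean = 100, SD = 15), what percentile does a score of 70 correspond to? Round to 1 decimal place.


z = (IQ - mean) / SD
z = (70 - 100) / 15 = -2.0
Percentile = Phi(-2.0) * 100
Phi(-2.0) = 0.02275
= 2.3


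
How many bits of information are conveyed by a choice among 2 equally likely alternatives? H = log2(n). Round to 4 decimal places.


H = log2(n)
H = log2(2)
= 1.0000


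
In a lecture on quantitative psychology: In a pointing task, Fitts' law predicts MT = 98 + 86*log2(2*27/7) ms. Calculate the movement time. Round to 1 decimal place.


MT = 98 + 86 * log2(2*27/7)
2D/W = 7.714286
log2(7.714286) = 2.9475
MT = 98 + 86 * 2.9475
= 351.5 ms


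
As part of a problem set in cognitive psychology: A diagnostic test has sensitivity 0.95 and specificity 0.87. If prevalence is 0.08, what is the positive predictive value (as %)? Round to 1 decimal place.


PPV = (sens * prev) / (sens * prev + (1-spec) * (1-prev))
Numerator = 0.95 * 0.08 = 0.076
P(positive and no disease) = (1 - spec) * (1 - prev) = (1 - 0.87) * (1 - 0.08) = 0.1196
Denominator = 0.076 + 0.1196 = 0.1956
PPV = 0.076 / 0.1956 = 0.388548
As percentage = 38.9


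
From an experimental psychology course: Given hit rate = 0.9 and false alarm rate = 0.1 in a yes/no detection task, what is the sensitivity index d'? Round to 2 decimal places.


d' = z(HR) - z(FAR)
z(0.9) = 1.2816
z(0.1) = -1.2816
d' = 1.2816 - -1.2816
= 2.56


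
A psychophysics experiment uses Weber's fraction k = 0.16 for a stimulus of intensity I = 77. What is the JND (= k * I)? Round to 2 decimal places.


JND = k * I
JND = 0.16 * 77
= 12.32


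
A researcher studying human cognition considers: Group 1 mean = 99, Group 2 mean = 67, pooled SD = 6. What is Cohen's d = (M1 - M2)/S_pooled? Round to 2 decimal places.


Cohen's d = (M1 - M2) / S_pooled
= (99 - 67) / 6
= 32 / 6
= 5.33


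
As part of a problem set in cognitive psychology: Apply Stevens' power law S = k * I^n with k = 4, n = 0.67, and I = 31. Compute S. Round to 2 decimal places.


S = 4 * 31^0.67
31^0.67 = 9.9819
S = 4 * 9.9819
= 39.93


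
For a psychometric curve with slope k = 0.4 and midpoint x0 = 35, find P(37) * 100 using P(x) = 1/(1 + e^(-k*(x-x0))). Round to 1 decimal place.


P(x) = 1/(1 + e^(-0.4*(37 - 35)))
Exponent = -0.4 * 2 = -0.8
e^(-0.8) = 0.449329
P = 1/(1 + 0.449329) = 0.689974
Percentage = 69.0


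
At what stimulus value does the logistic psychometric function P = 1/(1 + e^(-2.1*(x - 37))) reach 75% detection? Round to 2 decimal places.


At P = 0.75: 0.75 = 1/(1 + e^(-k*(x-x0)))
Solving: e^(-k*(x-x0)) = 1/3
x = x0 + ln(3)/k
ln(3) = 1.0986
x = 37 + 1.0986/2.1
= 37 + 0.5231
= 37.52


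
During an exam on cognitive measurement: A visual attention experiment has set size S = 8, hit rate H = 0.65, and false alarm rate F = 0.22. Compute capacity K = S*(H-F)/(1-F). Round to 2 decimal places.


K = S * (H - F) / (1 - F)
H - F = 0.43
1 - F = 0.78
K = 8 * 0.43 / 0.78
= 4.41


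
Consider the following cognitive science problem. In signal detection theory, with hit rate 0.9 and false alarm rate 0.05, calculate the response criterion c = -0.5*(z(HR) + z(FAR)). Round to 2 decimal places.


c = -0.5 * (z(HR) + z(FAR))
z(0.9) = 1.2816
z(0.05) = -1.6449
c = -0.5 * (1.2816 + -1.6449)
= -0.5 * -0.3633
= 0.18


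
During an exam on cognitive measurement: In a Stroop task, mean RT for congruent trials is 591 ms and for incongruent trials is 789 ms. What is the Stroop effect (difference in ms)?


Stroop effect = RT(incongruent) - RT(congruent)
= 789 - 591
= 198 ms


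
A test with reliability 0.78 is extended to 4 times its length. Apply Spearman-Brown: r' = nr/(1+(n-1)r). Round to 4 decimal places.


r_new = n*r / (1 + (n-1)*r)
Numerator = 4 * 0.78 = 3.12
Denominator = 1 + 3 * 0.78 = 3.34
r_new = 3.12 / 3.34
= 0.9341


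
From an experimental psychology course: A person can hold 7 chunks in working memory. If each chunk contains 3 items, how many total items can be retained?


Total items = chunks * items_per_chunk
= 7 * 3
= 21


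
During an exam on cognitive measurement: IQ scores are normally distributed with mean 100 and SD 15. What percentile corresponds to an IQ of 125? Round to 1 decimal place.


z = (IQ - mean) / SD
z = (125 - 100) / 15 = 1.6667
Percentile = Phi(1.6667) * 100
Phi(1.6667) = 0.952213
= 95.2


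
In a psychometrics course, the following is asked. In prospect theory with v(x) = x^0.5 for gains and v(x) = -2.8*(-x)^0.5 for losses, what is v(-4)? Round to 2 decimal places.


Since x = -4 < 0, use v(x) = -lambda*(-x)^alpha
(-x) = 4
4^0.5 = 2.0
v(-4) = -2.8 * 2.0
= -5.60


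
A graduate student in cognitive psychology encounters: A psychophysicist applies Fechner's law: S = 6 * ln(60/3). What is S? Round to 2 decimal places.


S = 6 * ln(60/3)
I/I0 = 20.0
ln(20.0) = 2.9957
S = 6 * 2.9957
= 17.97


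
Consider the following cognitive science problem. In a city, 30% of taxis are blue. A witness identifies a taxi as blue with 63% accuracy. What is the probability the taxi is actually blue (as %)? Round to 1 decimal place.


P(blue | says blue) = P(says blue | blue)*P(blue) / [P(says blue | blue)*P(blue) + P(says blue | not blue)*P(not blue)]
Numerator = 0.63 * 0.3 = 0.189
False identification = 0.37 * 0.7 = 0.259
P = 0.189 / (0.189 + 0.259)
= 0.189 / 0.448
As percentage = 42.2


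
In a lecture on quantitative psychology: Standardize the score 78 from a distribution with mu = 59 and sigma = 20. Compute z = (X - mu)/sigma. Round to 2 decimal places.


z = (X - mu) / sigma
= (78 - 59) / 20
= 19 / 20
= 0.95


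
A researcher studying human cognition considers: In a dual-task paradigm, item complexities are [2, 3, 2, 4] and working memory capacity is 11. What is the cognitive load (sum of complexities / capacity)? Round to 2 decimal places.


Total complexity = 2 + 3 + 2 + 4 = 11
Load = total / capacity = 11 / 11
= 1.00


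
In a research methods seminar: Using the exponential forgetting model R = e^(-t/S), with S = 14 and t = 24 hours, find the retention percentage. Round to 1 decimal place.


R = e^(-t/S)
-t/S = -24/14 = -1.714286
R = e^(-1.714286) = 0.180092
Percentage = 0.180092 * 100
= 18.0


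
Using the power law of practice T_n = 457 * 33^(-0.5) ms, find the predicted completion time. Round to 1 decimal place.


T_n = 457 * 33^(-0.5)
33^(-0.5) = 0.174078
T_n = 457 * 0.174078
= 79.6 ms


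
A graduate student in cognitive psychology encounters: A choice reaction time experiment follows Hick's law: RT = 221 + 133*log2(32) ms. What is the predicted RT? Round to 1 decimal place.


RT = 221 + 133 * log2(32)
log2(32) = 5.0
RT = 221 + 133 * 5.0
= 221 + 665.0
= 886.0 ms


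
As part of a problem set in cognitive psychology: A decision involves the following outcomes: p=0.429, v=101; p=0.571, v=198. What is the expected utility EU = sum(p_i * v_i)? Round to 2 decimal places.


EU = sum(p_i * v_i)
0.429 * 101 = 43.329
0.571 * 198 = 113.058
EU = 43.329 + 113.058
= 156.39


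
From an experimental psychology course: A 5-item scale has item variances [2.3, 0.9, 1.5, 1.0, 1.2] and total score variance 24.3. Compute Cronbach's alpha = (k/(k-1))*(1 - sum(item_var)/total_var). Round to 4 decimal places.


alpha = (k/(k-1)) * (1 - sum(s_i^2)/s_total^2)
sum(item variances) = 6.9
k/(k-1) = 5/4 = 1.25
1 - 6.9/24.3 = 1 - 0.283951 = 0.716049
alpha = 1.25 * 0.716049
= 0.8951


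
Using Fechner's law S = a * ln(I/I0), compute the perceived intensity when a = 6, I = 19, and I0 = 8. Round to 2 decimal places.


S = 6 * ln(19/8)
I/I0 = 2.375
ln(2.375) = 0.865
S = 6 * 0.865
= 5.19


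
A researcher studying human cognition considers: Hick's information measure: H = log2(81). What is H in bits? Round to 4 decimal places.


H = log2(n)
H = log2(81)
= 6.3399


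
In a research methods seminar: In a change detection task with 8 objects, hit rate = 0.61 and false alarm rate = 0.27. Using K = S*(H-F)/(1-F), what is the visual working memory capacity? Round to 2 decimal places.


K = S * (H - F) / (1 - F)
H - F = 0.34
1 - F = 0.73
K = 8 * 0.34 / 0.73
= 3.73


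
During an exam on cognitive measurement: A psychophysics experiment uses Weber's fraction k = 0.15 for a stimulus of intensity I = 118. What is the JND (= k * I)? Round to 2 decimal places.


JND = k * I
JND = 0.15 * 118
= 17.70


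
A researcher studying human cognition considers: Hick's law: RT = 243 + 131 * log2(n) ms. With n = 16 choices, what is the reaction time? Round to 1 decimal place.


RT = 243 + 131 * log2(16)
log2(16) = 4.0
RT = 243 + 131 * 4.0
= 243 + 524.0
= 767.0 ms


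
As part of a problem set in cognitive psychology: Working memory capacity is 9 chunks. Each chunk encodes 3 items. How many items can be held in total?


Total items = chunks * items_per_chunk
= 9 * 3
= 27


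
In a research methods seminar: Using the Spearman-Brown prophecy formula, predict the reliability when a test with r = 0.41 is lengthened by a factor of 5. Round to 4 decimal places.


r_new = n*r / (1 + (n-1)*r)
Numerator = 5 * 0.41 = 2.05
Denominator = 1 + 4 * 0.41 = 2.64
r_new = 2.05 / 2.64
= 0.7765


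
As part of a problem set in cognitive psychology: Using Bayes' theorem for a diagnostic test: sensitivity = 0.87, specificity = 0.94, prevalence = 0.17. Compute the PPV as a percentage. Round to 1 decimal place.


PPV = (sens * prev) / (sens * prev + (1-spec) * (1-prev))
Numerator = 0.87 * 0.17 = 0.1479
P(positive and no disease) = (1 - spec) * (1 - prev) = (1 - 0.94) * (1 - 0.17) = 0.0498
Denominator = 0.1479 + 0.0498 = 0.1977
PPV = 0.1479 / 0.1977 = 0.748103
As percentage = 74.8


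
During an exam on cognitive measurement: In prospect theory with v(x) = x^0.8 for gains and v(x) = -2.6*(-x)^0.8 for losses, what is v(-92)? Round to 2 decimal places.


Since x = -92 < 0, use v(x) = -lambda*(-x)^alpha
(-x) = 92
92^0.8 = 37.2418
v(-92) = -2.6 * 37.2418
= -96.83


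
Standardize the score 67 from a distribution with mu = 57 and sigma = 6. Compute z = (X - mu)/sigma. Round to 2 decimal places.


z = (X - mu) / sigma
= (67 - 57) / 6
= 10 / 6
= 1.67


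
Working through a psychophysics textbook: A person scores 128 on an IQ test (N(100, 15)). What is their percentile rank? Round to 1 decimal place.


z = (IQ - mean) / SD
z = (128 - 100) / 15 = 1.8667
Percentile = Phi(1.8667) * 100
Phi(1.8667) = 0.969028
= 96.9


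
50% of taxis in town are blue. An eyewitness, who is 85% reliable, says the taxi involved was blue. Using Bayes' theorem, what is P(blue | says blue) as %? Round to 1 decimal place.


P(blue | says blue) = P(says blue | blue)*P(blue) / [P(says blue | blue)*P(blue) + P(says blue | not blue)*P(not blue)]
Numerator = 0.85 * 0.5 = 0.425
False identification = 0.15 * 0.5 = 0.075
P = 0.425 / (0.425 + 0.075)
= 0.425 / 0.5
As percentage = 85.0


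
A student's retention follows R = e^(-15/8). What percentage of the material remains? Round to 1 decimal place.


R = e^(-t/S)
-t/S = -15/8 = -1.875
R = e^(-1.875) = 0.153355
Percentage = 0.153355 * 100
= 15.3


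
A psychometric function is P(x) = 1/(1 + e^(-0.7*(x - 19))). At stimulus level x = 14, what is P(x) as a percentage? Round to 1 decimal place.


P(x) = 1/(1 + e^(-0.7*(14 - 19)))
Exponent = -0.7 * -5 = 3.5
e^(3.5) = 33.115452
P = 1/(1 + 33.115452) = 0.029312
Percentage = 2.9


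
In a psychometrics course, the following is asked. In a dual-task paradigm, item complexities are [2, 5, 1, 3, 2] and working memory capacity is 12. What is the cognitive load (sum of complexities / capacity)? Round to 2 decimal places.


Total complexity = 2 + 5 + 1 + 3 + 2 = 13
Load = total / capacity = 13 / 12
= 1.08


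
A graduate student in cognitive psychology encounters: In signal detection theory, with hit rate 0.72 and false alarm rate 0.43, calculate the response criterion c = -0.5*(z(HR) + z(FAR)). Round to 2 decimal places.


c = -0.5 * (z(HR) + z(FAR))
z(0.72) = 0.5828
z(0.43) = -0.1764
c = -0.5 * (0.5828 + -0.1764)
= -0.5 * 0.4064
= -0.20


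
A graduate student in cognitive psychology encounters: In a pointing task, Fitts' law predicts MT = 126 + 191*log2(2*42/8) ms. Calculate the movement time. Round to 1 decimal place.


MT = 126 + 191 * log2(2*42/8)
2D/W = 10.5
log2(10.5) = 3.3923
MT = 126 + 191 * 3.3923
= 773.9 ms


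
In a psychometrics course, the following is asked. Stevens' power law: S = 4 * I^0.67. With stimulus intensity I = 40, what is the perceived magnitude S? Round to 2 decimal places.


S = 4 * 40^0.67
40^0.67 = 11.8408
S = 4 * 11.8408
= 47.36


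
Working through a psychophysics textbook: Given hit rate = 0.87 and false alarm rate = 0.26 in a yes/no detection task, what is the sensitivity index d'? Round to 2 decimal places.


d' = z(HR) - z(FAR)
z(0.87) = 1.1264
z(0.26) = -0.6433
d' = 1.1264 - -0.6433
= 1.77


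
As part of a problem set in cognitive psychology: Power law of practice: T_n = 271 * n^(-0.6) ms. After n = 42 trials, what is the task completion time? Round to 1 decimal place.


T_n = 271 * 42^(-0.6)
42^(-0.6) = 0.106182
T_n = 271 * 0.106182
= 28.8 ms


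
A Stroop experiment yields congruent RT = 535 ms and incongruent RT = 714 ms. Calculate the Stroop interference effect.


Stroop effect = RT(incongruent) - RT(congruent)
= 714 - 535
= 179 ms


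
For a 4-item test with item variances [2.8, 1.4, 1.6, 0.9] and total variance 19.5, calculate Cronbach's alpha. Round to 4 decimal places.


alpha = (k/(k-1)) * (1 - sum(s_i^2)/s_total^2)
sum(item variances) = 6.7
k/(k-1) = 4/3 = 1.333333
1 - 6.7/19.5 = 1 - 0.34359 = 0.65641
alpha = 1.333333 * 0.65641
= 0.8752


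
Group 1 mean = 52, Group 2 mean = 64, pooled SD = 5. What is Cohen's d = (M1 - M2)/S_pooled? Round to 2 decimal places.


Cohen's d = (M1 - M2) / S_pooled
= (52 - 64) / 5
= -12 / 5
= -2.40


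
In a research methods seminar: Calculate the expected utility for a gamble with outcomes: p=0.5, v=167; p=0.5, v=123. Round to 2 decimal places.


EU = sum(p_i * v_i)
0.5 * 167 = 83.5
0.5 * 123 = 61.5
EU = 83.5 + 61.5
= 145.00


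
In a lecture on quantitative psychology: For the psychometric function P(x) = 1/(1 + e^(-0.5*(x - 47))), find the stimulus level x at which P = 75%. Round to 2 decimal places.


At P = 0.75: 0.75 = 1/(1 + e^(-k*(x-x0)))
Solving: e^(-k*(x-x0)) = 1/3
x = x0 + ln(3)/k
ln(3) = 1.0986
x = 47 + 1.0986/0.5
= 47 + 2.1972
= 49.20


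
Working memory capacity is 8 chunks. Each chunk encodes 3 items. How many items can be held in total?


Total items = chunks * items_per_chunk
= 8 * 3
= 24


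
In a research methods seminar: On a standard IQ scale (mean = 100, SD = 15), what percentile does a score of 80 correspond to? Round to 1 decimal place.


z = (IQ - mean) / SD
z = (80 - 100) / 15 = -1.3333
Percentile = Phi(-1.3333) * 100
Phi(-1.3333) = 0.091217
= 9.1


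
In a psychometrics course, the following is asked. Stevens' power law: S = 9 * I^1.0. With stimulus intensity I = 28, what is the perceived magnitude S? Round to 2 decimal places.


S = 9 * 28^1.0
28^1.0 = 28.0
S = 9 * 28.0
= 252.00


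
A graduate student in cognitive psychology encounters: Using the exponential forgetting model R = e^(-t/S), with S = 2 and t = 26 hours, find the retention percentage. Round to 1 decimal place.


R = e^(-t/S)
-t/S = -26/2 = -13.0
R = e^(-13.0) = 2e-06
Percentage = 2e-06 * 100
= 0.0


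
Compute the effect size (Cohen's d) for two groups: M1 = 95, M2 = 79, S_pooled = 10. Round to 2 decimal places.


Cohen's d = (M1 - M2) / S_pooled
= (95 - 79) / 10
= 16 / 10
= 1.60


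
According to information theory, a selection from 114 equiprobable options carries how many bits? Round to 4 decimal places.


H = log2(n)
H = log2(114)
= 6.8329


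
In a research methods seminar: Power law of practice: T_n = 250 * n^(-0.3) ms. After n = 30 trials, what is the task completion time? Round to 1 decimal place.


T_n = 250 * 30^(-0.3)
30^(-0.3) = 0.360465
T_n = 250 * 0.360465
= 90.1 ms


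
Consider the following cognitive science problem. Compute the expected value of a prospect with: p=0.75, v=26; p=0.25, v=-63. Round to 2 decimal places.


EU = sum(p_i * v_i)
0.75 * 26 = 19.5
0.25 * -63 = -15.75
EU = 19.5 + -15.75
= 3.75


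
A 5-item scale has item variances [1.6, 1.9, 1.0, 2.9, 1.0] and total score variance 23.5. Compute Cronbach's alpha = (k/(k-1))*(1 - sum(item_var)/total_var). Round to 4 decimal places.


alpha = (k/(k-1)) * (1 - sum(s_i^2)/s_total^2)
sum(item variances) = 8.4
k/(k-1) = 5/4 = 1.25
1 - 8.4/23.5 = 1 - 0.357447 = 0.642553
alpha = 1.25 * 0.642553
= 0.8032


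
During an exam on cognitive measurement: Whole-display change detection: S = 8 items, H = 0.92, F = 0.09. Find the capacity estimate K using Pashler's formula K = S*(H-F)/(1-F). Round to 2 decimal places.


K = S * (H - F) / (1 - F)
H - F = 0.83
1 - F = 0.91
K = 8 * 0.83 / 0.91
= 7.30


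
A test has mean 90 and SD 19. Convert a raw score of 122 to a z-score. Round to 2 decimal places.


z = (X - mu) / sigma
= (122 - 90) / 19
= 32 / 19
= 1.68


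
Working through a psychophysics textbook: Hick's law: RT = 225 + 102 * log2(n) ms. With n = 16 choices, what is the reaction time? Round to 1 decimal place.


RT = 225 + 102 * log2(16)
log2(16) = 4.0
RT = 225 + 102 * 4.0
= 225 + 408.0
= 633.0 ms


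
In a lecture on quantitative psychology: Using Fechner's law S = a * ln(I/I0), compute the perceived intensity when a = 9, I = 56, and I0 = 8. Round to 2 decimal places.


S = 9 * ln(56/8)
I/I0 = 7.0
ln(7.0) = 1.9459
S = 9 * 1.9459
= 17.51


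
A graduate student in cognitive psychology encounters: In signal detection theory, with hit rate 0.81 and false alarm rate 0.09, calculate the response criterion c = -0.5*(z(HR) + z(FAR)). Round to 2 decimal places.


c = -0.5 * (z(HR) + z(FAR))
z(0.81) = 0.8779
z(0.09) = -1.3408
c = -0.5 * (0.8779 + -1.3408)
= -0.5 * -0.4629
= 0.23


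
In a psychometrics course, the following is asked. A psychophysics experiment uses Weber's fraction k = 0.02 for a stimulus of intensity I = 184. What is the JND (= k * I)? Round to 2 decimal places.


JND = k * I
JND = 0.02 * 184
= 3.68


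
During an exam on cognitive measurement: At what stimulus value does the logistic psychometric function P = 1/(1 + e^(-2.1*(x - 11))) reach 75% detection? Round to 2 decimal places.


At P = 0.75: 0.75 = 1/(1 + e^(-k*(x-x0)))
Solving: e^(-k*(x-x0)) = 1/3
x = x0 + ln(3)/k
ln(3) = 1.0986
x = 11 + 1.0986/2.1
= 11 + 0.5231
= 11.52


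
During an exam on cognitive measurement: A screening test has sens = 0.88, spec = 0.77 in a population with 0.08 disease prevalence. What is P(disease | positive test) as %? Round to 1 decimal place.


PPV = (sens * prev) / (sens * prev + (1-spec) * (1-prev))
Numerator = 0.88 * 0.08 = 0.0704
P(positive and no disease) = (1 - spec) * (1 - prev) = (1 - 0.77) * (1 - 0.08) = 0.2116
Denominator = 0.0704 + 0.2116 = 0.282
PPV = 0.0704 / 0.282 = 0.249645
As percentage = 25.0


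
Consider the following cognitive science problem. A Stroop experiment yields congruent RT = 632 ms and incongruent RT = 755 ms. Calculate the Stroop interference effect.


Stroop effect = RT(incongruent) - RT(congruent)
= 755 - 632
= 123 ms


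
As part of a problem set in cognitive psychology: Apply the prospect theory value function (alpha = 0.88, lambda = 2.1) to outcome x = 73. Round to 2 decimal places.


Since x = 73 >= 0, use v(x) = x^0.88
73^0.88 = 43.6239
v(73) = 43.62


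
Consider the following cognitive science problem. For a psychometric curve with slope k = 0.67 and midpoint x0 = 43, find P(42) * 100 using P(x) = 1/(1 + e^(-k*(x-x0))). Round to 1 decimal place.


P(x) = 1/(1 + e^(-0.67*(42 - 43)))
Exponent = -0.67 * -1 = 0.67
e^(0.67) = 1.954237
P = 1/(1 + 1.954237) = 0.338497
Percentage = 33.8


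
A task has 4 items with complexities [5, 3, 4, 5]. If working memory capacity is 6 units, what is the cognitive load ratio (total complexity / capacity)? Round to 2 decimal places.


Total complexity = 5 + 3 + 4 + 5 = 17
Load = total / capacity = 17 / 6
= 2.83


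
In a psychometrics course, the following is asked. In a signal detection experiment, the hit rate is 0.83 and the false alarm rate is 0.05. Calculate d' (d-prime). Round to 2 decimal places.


d' = z(HR) - z(FAR)
z(0.83) = 0.9542
z(0.05) = -1.6449
d' = 0.9542 - -1.6449
= 2.60


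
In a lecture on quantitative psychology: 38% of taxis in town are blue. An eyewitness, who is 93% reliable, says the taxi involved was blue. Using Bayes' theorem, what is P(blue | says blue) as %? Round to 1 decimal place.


P(blue | says blue) = P(says blue | blue)*P(blue) / [P(says blue | blue)*P(blue) + P(says blue | not blue)*P(not blue)]
Numerator = 0.93 * 0.38 = 0.3534
False identification = 0.07 * 0.62 = 0.0434
P = 0.3534 / (0.3534 + 0.0434)
= 0.3534 / 0.3968
As percentage = 89.1


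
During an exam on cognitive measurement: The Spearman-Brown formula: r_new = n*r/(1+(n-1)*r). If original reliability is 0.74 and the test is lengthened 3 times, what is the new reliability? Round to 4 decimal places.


r_new = n*r / (1 + (n-1)*r)
Numerator = 3 * 0.74 = 2.22
Denominator = 1 + 2 * 0.74 = 2.48
r_new = 2.22 / 2.48
= 0.8952


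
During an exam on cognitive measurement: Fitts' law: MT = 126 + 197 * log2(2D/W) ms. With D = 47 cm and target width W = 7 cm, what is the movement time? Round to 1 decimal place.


MT = 126 + 197 * log2(2*47/7)
2D/W = 13.428571
log2(13.428571) = 3.7472
MT = 126 + 197 * 3.7472
= 864.2 ms


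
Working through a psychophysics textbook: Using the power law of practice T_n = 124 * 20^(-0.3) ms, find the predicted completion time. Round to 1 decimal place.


T_n = 124 * 20^(-0.3)
20^(-0.3) = 0.407091
T_n = 124 * 0.407091
= 50.5 ms


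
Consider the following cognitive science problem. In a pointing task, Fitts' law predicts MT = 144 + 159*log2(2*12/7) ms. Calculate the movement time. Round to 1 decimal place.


MT = 144 + 159 * log2(2*12/7)
2D/W = 3.428571
log2(3.428571) = 1.7776
MT = 144 + 159 * 1.7776
= 426.6 ms


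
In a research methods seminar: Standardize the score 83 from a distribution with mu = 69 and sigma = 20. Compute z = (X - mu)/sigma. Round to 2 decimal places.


z = (X - mu) / sigma
= (83 - 69) / 20
= 14 / 20
= 0.70


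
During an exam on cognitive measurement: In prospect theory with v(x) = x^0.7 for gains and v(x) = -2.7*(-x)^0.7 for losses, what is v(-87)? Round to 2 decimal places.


Since x = -87 < 0, use v(x) = -lambda*(-x)^alpha
(-x) = 87
87^0.7 = 22.7858
v(-87) = -2.7 * 22.7858
= -61.52


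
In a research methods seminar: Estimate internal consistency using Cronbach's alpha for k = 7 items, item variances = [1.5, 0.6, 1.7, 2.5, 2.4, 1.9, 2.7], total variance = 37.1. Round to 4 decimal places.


alpha = (k/(k-1)) * (1 - sum(s_i^2)/s_total^2)
sum(item variances) = 13.3
k/(k-1) = 7/6 = 1.166667
1 - 13.3/37.1 = 1 - 0.358491 = 0.641509
alpha = 1.166667 * 0.641509
= 0.7484


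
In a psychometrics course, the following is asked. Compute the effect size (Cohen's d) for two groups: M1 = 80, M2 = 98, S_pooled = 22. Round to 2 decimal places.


Cohen's d = (M1 - M2) / S_pooled
= (80 - 98) / 22
= -18 / 22
= -0.82


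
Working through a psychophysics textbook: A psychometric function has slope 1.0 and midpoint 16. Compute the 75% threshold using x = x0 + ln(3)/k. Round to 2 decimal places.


At P = 0.75: 0.75 = 1/(1 + e^(-k*(x-x0)))
Solving: e^(-k*(x-x0)) = 1/3
x = x0 + ln(3)/k
ln(3) = 1.0986
x = 16 + 1.0986/1.0
= 16 + 1.0986
= 17.10
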